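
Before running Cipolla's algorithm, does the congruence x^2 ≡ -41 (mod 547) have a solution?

yes

Reduce the numerator: -41 ≡ 506 (mod 547), so (-41/547) = (506/547).
Factor out 2: 506 = 2·253. Since 547 ≡ 3 (mod 8), (2/547) = -1. Now have -(253/547).
253 ≡ 1 (mod 4), so quadratic reciprocity gives (253/547) = (547/253). Reduce: 547 ≡ 41 (mod 253). Now have -(41/253).
41 ≡ 1 (mod 4), so quadratic reciprocity gives (41/253) = (253/41). Reduce: 253 ≡ 7 (mod 41). Now have -(7/41).
41 ≡ 1 (mod 4), so quadratic reciprocity gives (7/41) = (41/7). Reduce: 41 ≡ 6 (mod 7). Now have -(6/7).
Factor out 2: 6 = 2·3. Since 7 ≡ 7 (mod 8), (2/7) = +1. Now have -(3/7).
Both 3 ≡ 3 and 7 ≡ 3 (mod 4), so reciprocity gives (3/7) = -(7/3). Reduce: 7 ≡ 1 (mod 3). Now have (1/3).
(1/3) = 1. Collecting the sign factors: 1.
(-41/547) = 1, and 547 is prime, so -41 is a quadratic residue mod 547.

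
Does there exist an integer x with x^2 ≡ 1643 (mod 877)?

yes

(1643|877)
  = (766|877)    [1643 ≡ 766 mod 877]
  = -(383|877)    [877 ≡ 5 mod 8 ⇒ (2|877) = -1]
  = -(877|383)    [QR: 877 ≡ 1 mod 4, sign kept]
  = -(111|383)    [877 ≡ 111 mod 383]
  = (383|111)    [QR: both ≡ 3 mod 4, sign flips]
  = (50|111)    [383 ≡ 50 mod 111]
  = (25|111)    [111 ≡ 7 mod 8 ⇒ (2|111) = +1]
  = (111|25)    [QR: 25 ≡ 1 mod 4, sign kept]
  = (11|25)    [111 ≡ 11 mod 25]
  = (25|11)    [QR: 25 ≡ 1 mod 4, sign kept]
  = (3|11)    [25 ≡ 3 mod 11]
  = -(11|3)    [QR: both ≡ 3 mod 4, sign flips]
  = -(2|3)    [11 ≡ 2 mod 3]
  = (1|3)    [3 ≡ 3 mod 8 ⇒ (2|3) = -1]
  = 1    [(1|3) = 1]
(1643|877) = 1, and 877 is prime, so 1643 is a quadratic residue mod 877.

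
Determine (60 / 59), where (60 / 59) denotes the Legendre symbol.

(60 / 59)
  = (1 / 59)    [60 ≡ 1 mod 59]
  = 1    [(1 / 59) = 1]

1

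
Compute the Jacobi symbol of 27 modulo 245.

-1

(27|245)
  = (245|27)    [QR: 245 ≡ 1 mod 4, sign kept]
  = (2|27)    [245 ≡ 2 mod 27]
  = -(1|27)    [27 ≡ 3 mod 8 ⇒ (2|27) = -1]
  = -1    [(1|27) = 1]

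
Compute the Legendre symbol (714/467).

Reduce the numerator: 714 ≡ 247 (mod 467), so (714/467) = (247/467).
Both 247 ≡ 3 and 467 ≡ 3 (mod 4), so reciprocity gives (247/467) = -(467/247). Reduce: 467 ≡ 220 (mod 247). Now have -(220/247).
Factor out 2: 220 = 2^2·55. Since 247 ≡ 7 (mod 8), (2/247) = +1, and (2/247)^2 = +1. Now have -(55/247).
Both 55 ≡ 3 and 247 ≡ 3 (mod 4), so reciprocity gives (55/247) = -(247/55). Reduce: 247 ≡ 27 (mod 55). Now have (27/55).
Both 27 ≡ 3 and 55 ≡ 3 (mod 4), so reciprocity gives (27/55) = -(55/27). Reduce: 55 ≡ 1 (mod 27). Now have -(1/27).
(1/27) = 1. Collecting the sign factors: -1.

-1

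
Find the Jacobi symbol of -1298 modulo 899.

1

Pull out -1: (-1298 / 899) = (-1 / 899)·(1298 / 899). Since 899 ≡ 3 (mod 4), (-1 / 899) = -1. Now have -(1298 / 899).
Reduce the numerator: 1298 ≡ 399 (mod 899), so (1298 / 899) = (399 / 899).
Both 399 ≡ 3 and 899 ≡ 3 (mod 4), so reciprocity gives (399 / 899) = -(899 / 399). Reduce: 899 ≡ 101 (mod 399). Now have (101 / 399).
101 ≡ 1 (mod 4), so quadratic reciprocity gives (101 / 399) = (399 / 101). Reduce: 399 ≡ 96 (mod 101). Now have (96 / 101).
Factor out 2: 96 = 2^5·3. Since 101 ≡ 5 (mod 8), (2 / 101) = -1, and (2 / 101)^5 = -1. Now have -(3 / 101).
101 ≡ 1 (mod 4), so quadratic reciprocity gives (3 / 101) = (101 / 3). Reduce: 101 ≡ 2 (mod 3). Now have -(2 / 3).
Factor out 2: 2 = 2. Since 3 ≡ 3 (mod 8), (2 / 3) = -1. Now have (1 / 3).
(1 / 3) = 1. Collecting the sign factors: 1.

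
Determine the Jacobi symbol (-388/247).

Reduce the numerator: -388 ≡ 106 (mod 247), so (-388/247) = (106/247).
Factor out 2: 106 = 2·53. Since 247 ≡ 7 (mod 8), (2/247) = +1. Now have (53/247).
53 ≡ 1 (mod 4), so quadratic reciprocity gives (53/247) = (247/53). Reduce: 247 ≡ 35 (mod 53). Now have (35/53).
53 ≡ 1 (mod 4), so quadratic reciprocity gives (35/53) = (53/35). Reduce: 53 ≡ 18 (mod 35). Now have (18/35).
Factor out 2: 18 = 2·9. Since 35 ≡ 3 (mod 8), (2/35) = -1. Now have -(9/35).
9 ≡ 1 (mod 4), so quadratic reciprocity gives (9/35) = (35/9). Reduce: 35 ≡ 8 (mod 9). Now have -(8/9).
Factor out 2: 8 = 2^3. Since 9 ≡ 1 (mod 8), (2/9) = +1, and (2/9)^3 = +1. Now have -(1/9).
(1/9) = 1. Collecting the sign factors: -1.

-1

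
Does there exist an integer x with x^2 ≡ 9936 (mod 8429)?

yes

Reduce the numerator: 9936 ≡ 1507 (mod 8429), so (9936/8429) = (1507/8429).
8429 ≡ 1 (mod 4), so quadratic reciprocity gives (1507/8429) = (8429/1507). Reduce: 8429 ≡ 894 (mod 1507). Now have (894/1507).
Factor out 2: 894 = 2·447. Since 1507 ≡ 3 (mod 8), (2/1507) = -1. Now have -(447/1507).
Both 447 ≡ 3 and 1507 ≡ 3 (mod 4), so reciprocity gives (447/1507) = -(1507/447). Reduce: 1507 ≡ 166 (mod 447). Now have (166/447).
Factor out 2: 166 = 2·83. Since 447 ≡ 7 (mod 8), (2/447) = +1. Now have (83/447).
Both 83 ≡ 3 and 447 ≡ 3 (mod 4), so reciprocity gives (83/447) = -(447/83). Reduce: 447 ≡ 32 (mod 83). Now have -(32/83).
Factor out 2: 32 = 2^5. Since 83 ≡ 3 (mod 8), (2/83) = -1, and (2/83)^5 = -1. Now have (1/83).
(1/83) = 1. Collecting the sign factors: 1.
The Legendre symbol is 1, so x^2 ≡ 9936 (mod 8429) has solution.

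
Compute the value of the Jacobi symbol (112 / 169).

Factor out 2: 112 = 2^4·7. Since 169 ≡ 1 (mod 8), (2 / 169) = +1, and (2 / 169)^4 = +1. Now have (7 / 169).
169 ≡ 1 (mod 4), so quadratic reciprocity gives (7 / 169) = (169 / 7). Reduce: 169 ≡ 1 (mod 7). Now have (1 / 7).
(1 / 7) = 1. Collecting the sign factors: 1.

1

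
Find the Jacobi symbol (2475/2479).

-1

(2475/2479)
  = -(2479/2475)    [QR: both ≡ 3 mod 4, sign flips]
  = -(4/2475)    [2479 ≡ 4 mod 2475]
  = -(1/2475)    [2475 ≡ 3 mod 8 ⇒ (2/2475)^2 = +1]
  = -1    [(1/2475) = 1]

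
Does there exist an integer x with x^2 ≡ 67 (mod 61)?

no

Reduce the numerator: 67 ≡ 6 (mod 61), so (67/61) = (6/61).
Factor out 2: 6 = 2·3. Since 61 ≡ 5 (mod 8), (2/61) = -1. Now have -(3/61).
61 ≡ 1 (mod 4), so quadratic reciprocity gives (3/61) = (61/3). Reduce: 61 ≡ 1 (mod 3). Now have -(1/3).
(1/3) = 1. Collecting the sign factors: -1.
(67/61) = -1, and 61 is prime, so 67 is not a quadratic residue mod 61.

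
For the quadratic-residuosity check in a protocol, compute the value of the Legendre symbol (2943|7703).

1

(2943|7703)
  = -(7703|2943)    [QR: both ≡ 3 mod 4, sign flips]
  = -(1817|2943)    [7703 ≡ 1817 mod 2943]
  = -(2943|1817)    [QR: 1817 ≡ 1 mod 4, sign kept]
  = -(1126|1817)    [2943 ≡ 1126 mod 1817]
  = -(563|1817)    [1817 ≡ 1 mod 8 ⇒ (2|1817) = +1]
  = -(1817|563)    [QR: 1817 ≡ 1 mod 4, sign kept]
  = -(128|563)    [1817 ≡ 128 mod 563]
  = (1|563)    [563 ≡ 3 mod 8 ⇒ (2|563)^7 = -1]
  = 1    [(1|563) = 1]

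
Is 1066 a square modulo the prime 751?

(1066/751)
  = (315/751)    [1066 ≡ 315 mod 751]
  = -(751/315)    [QR: both ≡ 3 mod 4, sign flips]
  = -(121/315)    [751 ≡ 121 mod 315]
  = -(315/121)    [QR: 121 ≡ 1 mod 4, sign kept]
  = -(73/121)    [315 ≡ 73 mod 121]
  = -(121/73)    [QR: 73 ≡ 1 mod 4, sign kept]
  = -(48/73)    [121 ≡ 48 mod 73]
  = -(3/73)    [73 ≡ 1 mod 8 ⇒ (2/73)^4 = +1]
  = -(73/3)    [QR: 73 ≡ 1 mod 4, sign kept]
  = -(1/3)    [73 ≡ 1 mod 3]
  = -1    [(1/3) = 1]
The Legendre symbol is -1, so x^2 ≡ 1066 (mod 751) has no solution.

no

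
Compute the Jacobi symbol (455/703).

Both 455 ≡ 3 and 703 ≡ 3 (mod 4), so reciprocity gives (455/703) = -(703/455). Reduce: 703 ≡ 248 (mod 455). Now have -(248/455).
Factor out 2: 248 = 2^3·31. Since 455 ≡ 7 (mod 8), (2/455) = +1, and (2/455)^3 = +1. Now have -(31/455).
Both 31 ≡ 3 and 455 ≡ 3 (mod 4), so reciprocity gives (31/455) = -(455/31). Reduce: 455 ≡ 21 (mod 31). Now have (21/31).
21 ≡ 1 (mod 4), so quadratic reciprocity gives (21/31) = (31/21). Reduce: 31 ≡ 10 (mod 21). Now have (10/21).
Factor out 2: 10 = 2·5. Since 21 ≡ 5 (mod 8), (2/21) = -1. Now have -(5/21).
5 ≡ 1 (mod 4), so quadratic reciprocity gives (5/21) = (21/5). Reduce: 21 ≡ 1 (mod 5). Now have -(1/5).
(1/5) = 1. Collecting the sign factors: -1.

-1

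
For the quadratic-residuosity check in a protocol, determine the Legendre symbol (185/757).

185 ≡ 1 (mod 4), so quadratic reciprocity gives (185/757) = (757/185). Reduce: 757 ≡ 17 (mod 185). Now have (17/185).
17 ≡ 1 (mod 4), so quadratic reciprocity gives (17/185) = (185/17). Reduce: 185 ≡ 15 (mod 17). Now have (15/17).
17 ≡ 1 (mod 4), so quadratic reciprocity gives (15/17) = (17/15). Reduce: 17 ≡ 2 (mod 15). Now have (2/15).
Factor out 2: 2 = 2. Since 15 ≡ 7 (mod 8), (2/15) = +1. Now have (1/15).
(1/15) = 1. Collecting the sign factors: 1.

1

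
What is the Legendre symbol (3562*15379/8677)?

By multiplicativity, (3562·15379/8677) = (3562/8677)·(15379/8677).
First factor (3562/8677):
(3562/8677)
  = -(1781/8677)    [8677 ≡ 5 mod 8 ⇒ (2/8677) = -1]
  = -(8677/1781)    [QR: 1781 ≡ 1 mod 4, sign kept]
  = -(1553/1781)    [8677 ≡ 1553 mod 1781]
  = -(1781/1553)    [QR: 1553 ≡ 1 mod 4, sign kept]
  = -(228/1553)    [1781 ≡ 228 mod 1553]
  = -(57/1553)    [1553 ≡ 1 mod 8 ⇒ (2/1553)^2 = +1]
  = -(1553/57)    [QR: 57 ≡ 1 mod 4, sign kept]
  = -(14/57)    [1553 ≡ 14 mod 57]
  = -(7/57)    [57 ≡ 1 mod 8 ⇒ (2/57) = +1]
  = -(57/7)    [QR: 57 ≡ 1 mod 4, sign kept]
  = -(1/7)    [57 ≡ 1 mod 7]
  = -1    [(1/7) = 1]
Second factor (15379/8677):
(15379/8677)
  = (6702/8677)    [15379 ≡ 6702 mod 8677]
  = -(3351/8677)    [8677 ≡ 5 mod 8 ⇒ (2/8677) = -1]
  = -(8677/3351)    [QR: 8677 ≡ 1 mod 4, sign kept]
  = -(1975/3351)    [8677 ≡ 1975 mod 3351]
  = (3351/1975)    [QR: both ≡ 3 mod 4, sign flips]
  = (1376/1975)    [3351 ≡ 1376 mod 1975]
  = (43/1975)    [1975 ≡ 7 mod 8 ⇒ (2/1975)^5 = +1]
  = -(1975/43)    [QR: both ≡ 3 mod 4, sign flips]
  = -(40/43)    [1975 ≡ 40 mod 43]
  = (5/43)    [43 ≡ 3 mod 8 ⇒ (2/43)^3 = -1]
  = (43/5)    [QR: 5 ≡ 1 mod 4, sign kept]
  = (3/5)    [43 ≡ 3 mod 5]
  = (5/3)    [QR: 5 ≡ 1 mod 4, sign kept]
  = (2/3)    [5 ≡ 2 mod 3]
  = -(1/3)    [3 ≡ 3 mod 8 ⇒ (2/3) = -1]
  = -1    [(1/3) = 1]
Product: (-1)·(-1) = 1.

1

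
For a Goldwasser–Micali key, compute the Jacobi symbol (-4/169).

1

Pull out -1: (-4/169) = (-1/169)·(4/169). Since 169 ≡ 1 (mod 4), (-1/169) = +1. Now have (4/169).
Factor out 2: 4 = 2^2. Since 169 ≡ 1 (mod 8), (2/169) = +1, and (2/169)^2 = +1. Now have (1/169).
(1/169) = 1. Collecting the sign factors: 1.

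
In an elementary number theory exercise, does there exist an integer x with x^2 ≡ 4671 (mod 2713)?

yes

Reduce the numerator: 4671 ≡ 1958 (mod 2713), so (4671/2713) = (1958/2713).
Factor out 2: 1958 = 2·979. Since 2713 ≡ 1 (mod 8), (2/2713) = +1. Now have (979/2713).
2713 ≡ 1 (mod 4), so quadratic reciprocity gives (979/2713) = (2713/979). Reduce: 2713 ≡ 755 (mod 979). Now have (755/979).
Both 755 ≡ 3 and 979 ≡ 3 (mod 4), so reciprocity gives (755/979) = -(979/755). Reduce: 979 ≡ 224 (mod 755). Now have -(224/755).
Factor out 2: 224 = 2^5·7. Since 755 ≡ 3 (mod 8), (2/755) = -1, and (2/755)^5 = -1. Now have (7/755).
Both 7 ≡ 3 and 755 ≡ 3 (mod 4), so reciprocity gives (7/755) = -(755/7). Reduce: 755 ≡ 6 (mod 7). Now have -(6/7).
Factor out 2: 6 = 2·3. Since 7 ≡ 7 (mod 8), (2/7) = +1. Now have -(3/7).
Both 3 ≡ 3 and 7 ≡ 3 (mod 4), so reciprocity gives (3/7) = -(7/3). Reduce: 7 ≡ 1 (mod 3). Now have (1/3).
(1/3) = 1. Collecting the sign factors: 1.
The Legendre symbol is 1, so x^2 ≡ 4671 (mod 2713) has solution.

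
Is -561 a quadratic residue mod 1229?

(-561/1229)
  = (668/1229)    [-561 ≡ 668 mod 1229]
  = (167/1229)    [1229 ≡ 5 mod 8 ⇒ (2/1229)^2 = +1]
  = (1229/167)    [QR: 1229 ≡ 1 mod 4, sign kept]
  = (60/167)    [1229 ≡ 60 mod 167]
  = (15/167)    [167 ≡ 7 mod 8 ⇒ (2/167)^2 = +1]
  = -(167/15)    [QR: both ≡ 3 mod 4, sign flips]
  = -(2/15)    [167 ≡ 2 mod 15]
  = -(1/15)    [15 ≡ 7 mod 8 ⇒ (2/15) = +1]
  = -1    [(1/15) = 1]
(-561/1229) = -1, and 1229 is prime, so -561 is not a quadratic residue mod 1229.

no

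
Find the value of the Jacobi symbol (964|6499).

Factor out 2: 964 = 2^2·241. Since 6499 ≡ 3 (mod 8), (2|6499) = -1, and (2|6499)^2 = +1. Now have (241|6499).
241 ≡ 1 (mod 4), so quadratic reciprocity gives (241|6499) = (6499|241). Reduce: 6499 ≡ 233 (mod 241). Now have (233|241).
233 ≡ 1 (mod 4), so quadratic reciprocity gives (233|241) = (241|233). Reduce: 241 ≡ 8 (mod 233). Now have (8|233).
Factor out 2: 8 = 2^3. Since 233 ≡ 1 (mod 8), (2|233) = +1, and (2|233)^3 = +1. Now have (1|233).
(1|233) = 1. Collecting the sign factors: 1.

1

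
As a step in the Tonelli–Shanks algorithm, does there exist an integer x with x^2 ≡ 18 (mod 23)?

(18|23)
  = (9|23)    [23 ≡ 7 mod 8 ⇒ (2|23) = +1]
  = (23|9)    [QR: 9 ≡ 1 mod 4, sign kept]
  = (5|9)    [23 ≡ 5 mod 9]
  = (9|5)    [QR: 5 ≡ 1 mod 4, sign kept]
  = (4|5)    [9 ≡ 4 mod 5]
  = (1|5)    [5 ≡ 5 mod 8 ⇒ (2|5)^2 = +1]
  = 1    [(1|5) = 1]
The Legendre symbol is 1, so x^2 ≡ 18 (mod 23) has solution.

yes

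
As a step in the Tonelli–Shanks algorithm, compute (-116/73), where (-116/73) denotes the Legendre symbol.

-1

Reduce the numerator: -116 ≡ 30 (mod 73), so (-116/73) = (30/73).
Factor out 2: 30 = 2·15. Since 73 ≡ 1 (mod 8), (2/73) = +1. Now have (15/73).
73 ≡ 1 (mod 4), so quadratic reciprocity gives (15/73) = (73/15). Reduce: 73 ≡ 13 (mod 15). Now have (13/15).
13 ≡ 1 (mod 4), so quadratic reciprocity gives (13/15) = (15/13). Reduce: 15 ≡ 2 (mod 13). Now have (2/13).
Factor out 2: 2 = 2. Since 13 ≡ 5 (mod 8), (2/13) = -1. Now have -(1/13).
(1/13) = 1. Collecting the sign factors: -1.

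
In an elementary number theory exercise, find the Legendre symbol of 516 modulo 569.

-1

Factor out 2: 516 = 2^2·129. Since 569 ≡ 1 (mod 8), (2/569) = +1, and (2/569)^2 = +1. Now have (129/569).
129 ≡ 1 (mod 4), so quadratic reciprocity gives (129/569) = (569/129). Reduce: 569 ≡ 53 (mod 129). Now have (53/129).
53 ≡ 1 (mod 4), so quadratic reciprocity gives (53/129) = (129/53). Reduce: 129 ≡ 23 (mod 53). Now have (23/53).
53 ≡ 1 (mod 4), so quadratic reciprocity gives (23/53) = (53/23). Reduce: 53 ≡ 7 (mod 23). Now have (7/23).
Both 7 ≡ 3 and 23 ≡ 3 (mod 4), so reciprocity gives (7/23) = -(23/7). Reduce: 23 ≡ 2 (mod 7). Now have -(2/7).
Factor out 2: 2 = 2. Since 7 ≡ 7 (mod 8), (2/7) = +1. Now have -(1/7).
(1/7) = 1. Collecting the sign factors: -1.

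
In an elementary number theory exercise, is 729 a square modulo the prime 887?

(729/887)
  = (887/729)    [QR: 729 ≡ 1 mod 4, sign kept]
  = (158/729)    [887 ≡ 158 mod 729]
  = (79/729)    [729 ≡ 1 mod 8 ⇒ (2/729) = +1]
  = (729/79)    [QR: 729 ≡ 1 mod 4, sign kept]
  = (18/79)    [729 ≡ 18 mod 79]
  = (9/79)    [79 ≡ 7 mod 8 ⇒ (2/79) = +1]
  = (79/9)    [QR: 9 ≡ 1 mod 4, sign kept]
  = (7/9)    [79 ≡ 7 mod 9]
  = (9/7)    [QR: 9 ≡ 1 mod 4, sign kept]
  = (2/7)    [9 ≡ 2 mod 7]
  = (1/7)    [7 ≡ 7 mod 8 ⇒ (2/7) = +1]
  = 1    [(1/7) = 1]
The Legendre symbol is 1, so x^2 ≡ 729 (mod 887) has solution.

yes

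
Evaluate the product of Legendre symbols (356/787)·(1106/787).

By multiplicativity, (356·1106/787) = (356/787)·(1106/787).
First factor (356/787):
Factor out 2: 356 = 2^2·89. Since 787 ≡ 3 (mod 8), (2/787) = -1, and (2/787)^2 = +1. Now have (89/787).
89 ≡ 1 (mod 4), so quadratic reciprocity gives (89/787) = (787/89). Reduce: 787 ≡ 75 (mod 89). Now have (75/89).
89 ≡ 1 (mod 4), so quadratic reciprocity gives (75/89) = (89/75). Reduce: 89 ≡ 14 (mod 75). Now have (14/75).
Factor out 2: 14 = 2·7. Since 75 ≡ 3 (mod 8), (2/75) = -1. Now have -(7/75).
Both 7 ≡ 3 and 75 ≡ 3 (mod 4), so reciprocity gives (7/75) = -(75/7). Reduce: 75 ≡ 5 (mod 7). Now have (5/7).
5 ≡ 1 (mod 4), so quadratic reciprocity gives (5/7) = (7/5). Reduce: 7 ≡ 2 (mod 5). Now have (2/5).
Factor out 2: 2 = 2. Since 5 ≡ 5 (mod 8), (2/5) = -1. Now have -(1/5).
(1/5) = 1. Collecting the sign factors: -1.
Second factor (1106/787):
Reduce the numerator: 1106 ≡ 319 (mod 787), so (1106/787) = (319/787).
Both 319 ≡ 3 and 787 ≡ 3 (mod 4), so reciprocity gives (319/787) = -(787/319). Reduce: 787 ≡ 149 (mod 319). Now have -(149/319).
149 ≡ 1 (mod 4), so quadratic reciprocity gives (149/319) = (319/149). Reduce: 319 ≡ 21 (mod 149). Now have -(21/149).
21 ≡ 1 (mod 4), so quadratic reciprocity gives (21/149) = (149/21). Reduce: 149 ≡ 2 (mod 21). Now have -(2/21).
Factor out 2: 2 = 2. Since 21 ≡ 5 (mod 8), (2/21) = -1. Now have (1/21).
(1/21) = 1. Collecting the sign factors: 1.
Product: (-1)·(1) = -1.

-1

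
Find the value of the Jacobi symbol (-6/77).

1

Pull out -1: (-6/77) = (-1/77)·(6/77). Since 77 ≡ 1 (mod 4), (-1/77) = +1. Now have (6/77).
Factor out 2: 6 = 2·3. Since 77 ≡ 5 (mod 8), (2/77) = -1. Now have -(3/77).
77 ≡ 1 (mod 4), so quadratic reciprocity gives (3/77) = (77/3). Reduce: 77 ≡ 2 (mod 3). Now have -(2/3).
Factor out 2: 2 = 2. Since 3 ≡ 3 (mod 8), (2/3) = -1. Now have (1/3).
(1/3) = 1. Collecting the sign factors: 1.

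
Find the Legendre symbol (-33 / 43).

1

Pull out -1: (-33 / 43) = (-1 / 43)·(33 / 43). Since 43 ≡ 3 (mod 4), (-1 / 43) = -1. Now have -(33 / 43).
33 ≡ 1 (mod 4), so quadratic reciprocity gives (33 / 43) = (43 / 33). Reduce: 43 ≡ 10 (mod 33). Now have -(10 / 33).
Factor out 2: 10 = 2·5. Since 33 ≡ 1 (mod 8), (2 / 33) = +1. Now have -(5 / 33).
5 ≡ 1 (mod 4), so quadratic reciprocity gives (5 / 33) = (33 / 5). Reduce: 33 ≡ 3 (mod 5). Now have -(3 / 5).
5 ≡ 1 (mod 4), so quadratic reciprocity gives (3 / 5) = (5 / 3). Reduce: 5 ≡ 2 (mod 3). Now have -(2 / 3).
Factor out 2: 2 = 2. Since 3 ≡ 3 (mod 8), (2 / 3) = -1. Now have (1 / 3).
(1 / 3) = 1. Collecting the sign factors: 1.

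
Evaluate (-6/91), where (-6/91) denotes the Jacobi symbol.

Reduce the numerator: -6 ≡ 85 (mod 91), so (-6/91) = (85/91).
85 ≡ 1 (mod 4), so quadratic reciprocity gives (85/91) = (91/85). Reduce: 91 ≡ 6 (mod 85). Now have (6/85).
Factor out 2: 6 = 2·3. Since 85 ≡ 5 (mod 8), (2/85) = -1. Now have -(3/85).
85 ≡ 1 (mod 4), so quadratic reciprocity gives (3/85) = (85/3). Reduce: 85 ≡ 1 (mod 3). Now have -(1/3).
(1/3) = 1. Collecting the sign factors: -1.

-1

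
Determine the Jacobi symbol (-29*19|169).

By multiplicativity, (-29·19|169) = (-29|169)·(19|169).
First factor (-29|169):
(-29|169)
  = (140|169)    [-29 ≡ 140 mod 169]
  = (35|169)    [169 ≡ 1 mod 8 ⇒ (2|169)^2 = +1]
  = (169|35)    [QR: 169 ≡ 1 mod 4, sign kept]
  = (29|35)    [169 ≡ 29 mod 35]
  = (35|29)    [QR: 29 ≡ 1 mod 4, sign kept]
  = (6|29)    [35 ≡ 6 mod 29]
  = -(3|29)    [29 ≡ 5 mod 8 ⇒ (2|29) = -1]
  = -(29|3)    [QR: 29 ≡ 1 mod 4, sign kept]
  = -(2|3)    [29 ≡ 2 mod 3]
  = (1|3)    [3 ≡ 3 mod 8 ⇒ (2|3) = -1]
  = 1    [(1|3) = 1]
Second factor (19|169):
(19|169)
  = (169|19)    [QR: 169 ≡ 1 mod 4, sign kept]
  = (17|19)    [169 ≡ 17 mod 19]
  = (19|17)    [QR: 17 ≡ 1 mod 4, sign kept]
  = (2|17)    [19 ≡ 2 mod 17]
  = (1|17)    [17 ≡ 1 mod 8 ⇒ (2|17) = +1]
  = 1    [(1|17) = 1]
Product: (1)·(1) = 1.

1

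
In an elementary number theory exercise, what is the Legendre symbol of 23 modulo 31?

-1

(23/31)
  = -(31/23)    [QR: both ≡ 3 mod 4, sign flips]
  = -(8/23)    [31 ≡ 8 mod 23]
  = -(1/23)    [23 ≡ 7 mod 8 ⇒ (2/23)^3 = +1]
  = -1    [(1/23) = 1]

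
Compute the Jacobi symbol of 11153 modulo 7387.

(11153|7387)
  = (3766|7387)    [11153 ≡ 3766 mod 7387]
  = -(1883|7387)    [7387 ≡ 3 mod 8 ⇒ (2|7387) = -1]
  = (7387|1883)    [QR: both ≡ 3 mod 4, sign flips]
  = (1738|1883)    [7387 ≡ 1738 mod 1883]
  = -(869|1883)    [1883 ≡ 3 mod 8 ⇒ (2|1883) = -1]
  = -(1883|869)    [QR: 869 ≡ 1 mod 4, sign kept]
  = -(145|869)    [1883 ≡ 145 mod 869]
  = -(869|145)    [QR: 145 ≡ 1 mod 4, sign kept]
  = -(144|145)    [869 ≡ 144 mod 145]
  = -(9|145)    [145 ≡ 1 mod 8 ⇒ (2|145)^4 = +1]
  = -(145|9)    [QR: 9 ≡ 1 mod 4, sign kept]
  = -(1|9)    [145 ≡ 1 mod 9]
  = -1    [(1|9) = 1]

-1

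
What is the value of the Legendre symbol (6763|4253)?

(6763|4253)
  = (2510|4253)    [6763 ≡ 2510 mod 4253]
  = -(1255|4253)    [4253 ≡ 5 mod 8 ⇒ (2|4253) = -1]
  = -(4253|1255)    [QR: 4253 ≡ 1 mod 4, sign kept]
  = -(488|1255)    [4253 ≡ 488 mod 1255]
  = -(61|1255)    [1255 ≡ 7 mod 8 ⇒ (2|1255)^3 = +1]
  = -(1255|61)    [QR: 61 ≡ 1 mod 4, sign kept]
  = -(35|61)    [1255 ≡ 35 mod 61]
  = -(61|35)    [QR: 61 ≡ 1 mod 4, sign kept]
  = -(26|35)    [61 ≡ 26 mod 35]
  = (13|35)    [35 ≡ 3 mod 8 ⇒ (2|35) = -1]
  = (35|13)    [QR: 13 ≡ 1 mod 4, sign kept]
  = (9|13)    [35 ≡ 9 mod 13]
  = (13|9)    [QR: 9 ≡ 1 mod 4, sign kept]
  = (4|9)    [13 ≡ 4 mod 9]
  = (1|9)    [9 ≡ 1 mod 8 ⇒ (2|9)^2 = +1]
  = 1    [(1|9) = 1]

1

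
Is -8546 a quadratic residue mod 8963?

no

Reduce the numerator: -8546 ≡ 417 (mod 8963), so (-8546/8963) = (417/8963).
417 ≡ 1 (mod 4), so quadratic reciprocity gives (417/8963) = (8963/417). Reduce: 8963 ≡ 206 (mod 417). Now have (206/417).
Factor out 2: 206 = 2·103. Since 417 ≡ 1 (mod 8), (2/417) = +1. Now have (103/417).
417 ≡ 1 (mod 4), so quadratic reciprocity gives (103/417) = (417/103). Reduce: 417 ≡ 5 (mod 103). Now have (5/103).
5 ≡ 1 (mod 4), so quadratic reciprocity gives (5/103) = (103/5). Reduce: 103 ≡ 3 (mod 5). Now have (3/5).
5 ≡ 1 (mod 4), so quadratic reciprocity gives (3/5) = (5/3). Reduce: 5 ≡ 2 (mod 3). Now have (2/3).
Factor out 2: 2 = 2. Since 3 ≡ 3 (mod 8), (2/3) = -1. Now have -(1/3).
(1/3) = 1. Collecting the sign factors: -1.
(-8546/8963) = -1, and 8963 is prime, so -8546 is not a quadratic residue mod 8963.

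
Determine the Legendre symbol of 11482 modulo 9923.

(11482 / 9923)
  = (1559 / 9923)    [11482 ≡ 1559 mod 9923]
  = -(9923 / 1559)    [QR: both ≡ 3 mod 4, sign flips]
  = -(569 / 1559)    [9923 ≡ 569 mod 1559]
  = -(1559 / 569)    [QR: 569 ≡ 1 mod 4, sign kept]
  = -(421 / 569)    [1559 ≡ 421 mod 569]
  = -(569 / 421)    [QR: 421 ≡ 1 mod 4, sign kept]
  = -(148 / 421)    [569 ≡ 148 mod 421]
  = -(37 / 421)    [421 ≡ 5 mod 8 ⇒ (2 / 421)^2 = +1]
  = -(421 / 37)    [QR: 37 ≡ 1 mod 4, sign kept]
  = -(14 / 37)    [421 ≡ 14 mod 37]
  = (7 / 37)    [37 ≡ 5 mod 8 ⇒ (2 / 37) = -1]
  = (37 / 7)    [QR: 37 ≡ 1 mod 4, sign kept]
  = (2 / 7)    [37 ≡ 2 mod 7]
  = (1 / 7)    [7 ≡ 7 mod 8 ⇒ (2 / 7) = +1]
  = 1    [(1 / 7) = 1]

1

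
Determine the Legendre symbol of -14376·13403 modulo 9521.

By multiplicativity, (-14376·13403 / 9521) = (-14376 / 9521)·(13403 / 9521).
First factor (-14376 / 9521):
Pull out -1: (-14376 / 9521) = (-1 / 9521)·(14376 / 9521). Since 9521 ≡ 1 (mod 4), (-1 / 9521) = +1. Now have (14376 / 9521).
Reduce the numerator: 14376 ≡ 4855 (mod 9521), so (14376 / 9521) = (4855 / 9521).
9521 ≡ 1 (mod 4), so quadratic reciprocity gives (4855 / 9521) = (9521 / 4855). Reduce: 9521 ≡ 4666 (mod 4855). Now have (4666 / 4855).
Factor out 2: 4666 = 2·2333. Since 4855 ≡ 7 (mod 8), (2 / 4855) = +1. Now have (2333 / 4855).
2333 ≡ 1 (mod 4), so quadratic reciprocity gives (2333 / 4855) = (4855 / 2333). Reduce: 4855 ≡ 189 (mod 2333). Now have (189 / 2333).
189 ≡ 1 (mod 4), so quadratic reciprocity gives (189 / 2333) = (2333 / 189). Reduce: 2333 ≡ 65 (mod 189). Now have (65 / 189).
65 ≡ 1 (mod 4), so quadratic reciprocity gives (65 / 189) = (189 / 65). Reduce: 189 ≡ 59 (mod 65). Now have (59 / 65).
65 ≡ 1 (mod 4), so quadratic reciprocity gives (59 / 65) = (65 / 59). Reduce: 65 ≡ 6 (mod 59). Now have (6 / 59).
Factor out 2: 6 = 2·3. Since 59 ≡ 3 (mod 8), (2 / 59) = -1. Now have -(3 / 59).
Both 3 ≡ 3 and 59 ≡ 3 (mod 4), so reciprocity gives (3 / 59) = -(59 / 3). Reduce: 59 ≡ 2 (mod 3). Now have (2 / 3).
Factor out 2: 2 = 2. Since 3 ≡ 3 (mod 8), (2 / 3) = -1. Now have -(1 / 3).
(1 / 3) = 1. Collecting the sign factors: -1.
Second factor (13403 / 9521):
Reduce the numerator: 13403 ≡ 3882 (mod 9521), so (13403 / 9521) = (3882 / 9521).
Factor out 2: 3882 = 2·1941. Since 9521 ≡ 1 (mod 8), (2 / 9521) = +1. Now have (1941 / 9521).
1941 ≡ 1 (mod 4), so quadratic reciprocity gives (1941 / 9521) = (9521 / 1941). Reduce: 9521 ≡ 1757 (mod 1941). Now have (1757 / 1941).
1757 ≡ 1 (mod 4), so quadratic reciprocity gives (1757 / 1941) = (1941 / 1757). Reduce: 1941 ≡ 184 (mod 1757). Now have (184 / 1757).
Factor out 2: 184 = 2^3·23. Since 1757 ≡ 5 (mod 8), (2 / 1757) = -1, and (2 / 1757)^3 = -1. Now have -(23 / 1757).
1757 ≡ 1 (mod 4), so quadratic reciprocity gives (23 / 1757) = (1757 / 23). Reduce: 1757 ≡ 9 (mod 23). Now have -(9 / 23).
9 ≡ 1 (mod 4), so quadratic reciprocity gives (9 / 23) = (23 / 9). Reduce: 23 ≡ 5 (mod 9). Now have -(5 / 9).
5 ≡ 1 (mod 4), so quadratic reciprocity gives (5 / 9) = (9 / 5). Reduce: 9 ≡ 4 (mod 5). Now have -(4 / 5).
Factor out 2: 4 = 2^2. Since 5 ≡ 5 (mod 8), (2 / 5) = -1, and (2 / 5)^2 = +1. Now have -(1 / 5).
(1 / 5) = 1. Collecting the sign factors: -1.
Product: (-1)·(-1) = 1.

1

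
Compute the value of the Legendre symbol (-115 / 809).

(-115 / 809)
  = (694 / 809)    [-115 ≡ 694 mod 809]
  = (347 / 809)    [809 ≡ 1 mod 8 ⇒ (2 / 809) = +1]
  = (809 / 347)    [QR: 809 ≡ 1 mod 4, sign kept]
  = (115 / 347)    [809 ≡ 115 mod 347]
  = -(347 / 115)    [QR: both ≡ 3 mod 4, sign flips]
  = -(2 / 115)    [347 ≡ 2 mod 115]
  = (1 / 115)    [115 ≡ 3 mod 8 ⇒ (2 / 115) = -1]
  = 1    [(1 / 115) = 1]

1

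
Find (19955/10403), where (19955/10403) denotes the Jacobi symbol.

Reduce the numerator: 19955 ≡ 9552 (mod 10403), so (19955/10403) = (9552/10403).
Factor out 2: 9552 = 2^4·597. Since 10403 ≡ 3 (mod 8), (2/10403) = -1, and (2/10403)^4 = +1. Now have (597/10403).
597 ≡ 1 (mod 4), so quadratic reciprocity gives (597/10403) = (10403/597). Reduce: 10403 ≡ 254 (mod 597). Now have (254/597).
Factor out 2: 254 = 2·127. Since 597 ≡ 5 (mod 8), (2/597) = -1. Now have -(127/597).
597 ≡ 1 (mod 4), so quadratic reciprocity gives (127/597) = (597/127). Reduce: 597 ≡ 89 (mod 127). Now have -(89/127).
89 ≡ 1 (mod 4), so quadratic reciprocity gives (89/127) = (127/89). Reduce: 127 ≡ 38 (mod 89). Now have -(38/89).
Factor out 2: 38 = 2·19. Since 89 ≡ 1 (mod 8), (2/89) = +1. Now have -(19/89).
89 ≡ 1 (mod 4), so quadratic reciprocity gives (19/89) = (89/19). Reduce: 89 ≡ 13 (mod 19). Now have -(13/19).
13 ≡ 1 (mod 4), so quadratic reciprocity gives (13/19) = (19/13). Reduce: 19 ≡ 6 (mod 13). Now have -(6/13).
Factor out 2: 6 = 2·3. Since 13 ≡ 5 (mod 8), (2/13) = -1. Now have (3/13).
13 ≡ 1 (mod 4), so quadratic reciprocity gives (3/13) = (13/3). Reduce: 13 ≡ 1 (mod 3). Now have (1/3).
(1/3) = 1. Collecting the sign factors: 1.

1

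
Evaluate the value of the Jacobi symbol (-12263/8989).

1

(-12263/8989)
  = (12263/8989)    [8989 ≡ 1 mod 4 ⇒ (-1/8989) = +1]
  = (3274/8989)    [12263 ≡ 3274 mod 8989]
  = -(1637/8989)    [8989 ≡ 5 mod 8 ⇒ (2/8989) = -1]
  = -(8989/1637)    [QR: 1637 ≡ 1 mod 4, sign kept]
  = -(804/1637)    [8989 ≡ 804 mod 1637]
  = -(201/1637)    [1637 ≡ 5 mod 8 ⇒ (2/1637)^2 = +1]
  = -(1637/201)    [QR: 201 ≡ 1 mod 4, sign kept]
  = -(29/201)    [1637 ≡ 29 mod 201]
  = -(201/29)    [QR: 29 ≡ 1 mod 4, sign kept]
  = -(27/29)    [201 ≡ 27 mod 29]
  = -(29/27)    [QR: 29 ≡ 1 mod 4, sign kept]
  = -(2/27)    [29 ≡ 2 mod 27]
  = (1/27)    [27 ≡ 3 mod 8 ⇒ (2/27) = -1]
  = 1    [(1/27) = 1]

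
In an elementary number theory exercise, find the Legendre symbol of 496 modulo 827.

1

Factor out 2: 496 = 2^4·31. Since 827 ≡ 3 (mod 8), (2/827) = -1, and (2/827)^4 = +1. Now have (31/827).
Both 31 ≡ 3 and 827 ≡ 3 (mod 4), so reciprocity gives (31/827) = -(827/31). Reduce: 827 ≡ 21 (mod 31). Now have -(21/31).
21 ≡ 1 (mod 4), so quadratic reciprocity gives (21/31) = (31/21). Reduce: 31 ≡ 10 (mod 21). Now have -(10/21).
Factor out 2: 10 = 2·5. Since 21 ≡ 5 (mod 8), (2/21) = -1. Now have (5/21).
5 ≡ 1 (mod 4), so quadratic reciprocity gives (5/21) = (21/5). Reduce: 21 ≡ 1 (mod 5). Now have (1/5).
(1/5) = 1. Collecting the sign factors: 1.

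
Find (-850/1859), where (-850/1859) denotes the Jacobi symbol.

-1

Pull out -1: (-850/1859) = (-1/1859)·(850/1859). Since 1859 ≡ 3 (mod 4), (-1/1859) = -1. Now have -(850/1859).
Factor out 2: 850 = 2·425. Since 1859 ≡ 3 (mod 8), (2/1859) = -1. Now have (425/1859).
425 ≡ 1 (mod 4), so quadratic reciprocity gives (425/1859) = (1859/425). Reduce: 1859 ≡ 159 (mod 425). Now have (159/425).
425 ≡ 1 (mod 4), so quadratic reciprocity gives (159/425) = (425/159). Reduce: 425 ≡ 107 (mod 159). Now have (107/159).
Both 107 ≡ 3 and 159 ≡ 3 (mod 4), so reciprocity gives (107/159) = -(159/107). Reduce: 159 ≡ 52 (mod 107). Now have -(52/107).
Factor out 2: 52 = 2^2·13. Since 107 ≡ 3 (mod 8), (2/107) = -1, and (2/107)^2 = +1. Now have -(13/107).
13 ≡ 1 (mod 4), so quadratic reciprocity gives (13/107) = (107/13). Reduce: 107 ≡ 3 (mod 13). Now have -(3/13).
13 ≡ 1 (mod 4), so quadratic reciprocity gives (3/13) = (13/3). Reduce: 13 ≡ 1 (mod 3). Now have -(1/3).
(1/3) = 1. Collecting the sign factors: -1.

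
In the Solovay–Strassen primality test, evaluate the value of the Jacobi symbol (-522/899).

0

Pull out -1: (-522/899) = (-1/899)·(522/899). Since 899 ≡ 3 (mod 4), (-1/899) = -1. Now have -(522/899).
Factor out 2: 522 = 2·261. Since 899 ≡ 3 (mod 8), (2/899) = -1. Now have (261/899).
261 ≡ 1 (mod 4), so quadratic reciprocity gives (261/899) = (899/261). Reduce: 899 ≡ 116 (mod 261). Now have (116/261).
Factor out 2: 116 = 2^2·29. Since 261 ≡ 5 (mod 8), (2/261) = -1, and (2/261)^2 = +1. Now have (29/261).
29 ≡ 1 (mod 4), so quadratic reciprocity gives (29/261) = (261/29). Reduce: 261 ≡ 0 (mod 29). Now have (0/29).
The numerator is now 0 with denominator 29 > 1: the symbol is 0.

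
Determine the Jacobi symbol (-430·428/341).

By multiplicativity, (-430·428/341) = (-430/341)·(428/341).
First factor (-430/341):
Reduce the numerator: -430 ≡ 252 (mod 341), so (-430/341) = (252/341).
Factor out 2: 252 = 2^2·63. Since 341 ≡ 5 (mod 8), (2/341) = -1, and (2/341)^2 = +1. Now have (63/341).
341 ≡ 1 (mod 4), so quadratic reciprocity gives (63/341) = (341/63). Reduce: 341 ≡ 26 (mod 63). Now have (26/63).
Factor out 2: 26 = 2·13. Since 63 ≡ 7 (mod 8), (2/63) = +1. Now have (13/63).
13 ≡ 1 (mod 4), so quadratic reciprocity gives (13/63) = (63/13). Reduce: 63 ≡ 11 (mod 13). Now have (11/13).
13 ≡ 1 (mod 4), so quadratic reciprocity gives (11/13) = (13/11). Reduce: 13 ≡ 2 (mod 11). Now have (2/11).
Factor out 2: 2 = 2. Since 11 ≡ 3 (mod 8), (2/11) = -1. Now have -(1/11).
(1/11) = 1. Collecting the sign factors: -1.
Second factor (428/341):
Reduce the numerator: 428 ≡ 87 (mod 341), so (428/341) = (87/341).
341 ≡ 1 (mod 4), so quadratic reciprocity gives (87/341) = (341/87). Reduce: 341 ≡ 80 (mod 87). Now have (80/87).
Factor out 2: 80 = 2^4·5. Since 87 ≡ 7 (mod 8), (2/87) = +1, and (2/87)^4 = +1. Now have (5/87).
5 ≡ 1 (mod 4), so quadratic reciprocity gives (5/87) = (87/5). Reduce: 87 ≡ 2 (mod 5). Now have (2/5).
Factor out 2: 2 = 2. Since 5 ≡ 5 (mod 8), (2/5) = -1. Now have -(1/5).
(1/5) = 1. Collecting the sign factors: -1.
Product: (-1)·(-1) = 1.

1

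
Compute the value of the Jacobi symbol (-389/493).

Reduce the numerator: -389 ≡ 104 (mod 493), so (-389/493) = (104/493).
Factor out 2: 104 = 2^3·13. Since 493 ≡ 5 (mod 8), (2/493) = -1, and (2/493)^3 = -1. Now have -(13/493).
13 ≡ 1 (mod 4), so quadratic reciprocity gives (13/493) = (493/13). Reduce: 493 ≡ 12 (mod 13). Now have -(12/13).
Factor out 2: 12 = 2^2·3. Since 13 ≡ 5 (mod 8), (2/13) = -1, and (2/13)^2 = +1. Now have -(3/13).
13 ≡ 1 (mod 4), so quadratic reciprocity gives (3/13) = (13/3). Reduce: 13 ≡ 1 (mod 3). Now have -(1/3).
(1/3) = 1. Collecting the sign factors: -1.

-1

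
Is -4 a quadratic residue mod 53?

yes

(-4/53)
  = (49/53)    [-4 ≡ 49 mod 53]
  = (53/49)    [QR: 49 ≡ 1 mod 4, sign kept]
  = (4/49)    [53 ≡ 4 mod 49]
  = (1/49)    [49 ≡ 1 mod 8 ⇒ (2/49)^2 = +1]
  = 1    [(1/49) = 1]
(-4/53) = 1, and 53 is prime, so -4 is a quadratic residue mod 53.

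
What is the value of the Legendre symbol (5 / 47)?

-1

(5 / 47)
  = (47 / 5)    [QR: 5 ≡ 1 mod 4, sign kept]
  = (2 / 5)    [47 ≡ 2 mod 5]
  = -(1 / 5)    [5 ≡ 5 mod 8 ⇒ (2 / 5) = -1]
  = -1    [(1 / 5) = 1]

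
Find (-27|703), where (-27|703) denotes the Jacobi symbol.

Reduce the numerator: -27 ≡ 676 (mod 703), so (-27|703) = (676|703).
Factor out 2: 676 = 2^2·169. Since 703 ≡ 7 (mod 8), (2|703) = +1, and (2|703)^2 = +1. Now have (169|703).
169 ≡ 1 (mod 4), so quadratic reciprocity gives (169|703) = (703|169). Reduce: 703 ≡ 27 (mod 169). Now have (27|169).
169 ≡ 1 (mod 4), so quadratic reciprocity gives (27|169) = (169|27). Reduce: 169 ≡ 7 (mod 27). Now have (7|27).
Both 7 ≡ 3 and 27 ≡ 3 (mod 4), so reciprocity gives (7|27) = -(27|7). Reduce: 27 ≡ 6 (mod 7). Now have -(6|7).
Factor out 2: 6 = 2·3. Since 7 ≡ 7 (mod 8), (2|7) = +1. Now have -(3|7).
Both 3 ≡ 3 and 7 ≡ 3 (mod 4), so reciprocity gives (3|7) = -(7|3). Reduce: 7 ≡ 1 (mod 3). Now have (1|3).
(1|3) = 1. Collecting the sign factors: 1.

1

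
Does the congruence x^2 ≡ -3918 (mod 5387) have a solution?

yes

(-3918/5387)
  = (1469/5387)    [-3918 ≡ 1469 mod 5387]
  = (5387/1469)    [QR: 1469 ≡ 1 mod 4, sign kept]
  = (980/1469)    [5387 ≡ 980 mod 1469]
  = (245/1469)    [1469 ≡ 5 mod 8 ⇒ (2/1469)^2 = +1]
  = (1469/245)    [QR: 245 ≡ 1 mod 4, sign kept]
  = (244/245)    [1469 ≡ 244 mod 245]
  = (61/245)    [245 ≡ 5 mod 8 ⇒ (2/245)^2 = +1]
  = (245/61)    [QR: 61 ≡ 1 mod 4, sign kept]
  = (1/61)    [245 ≡ 1 mod 61]
  = 1    [(1/61) = 1]
The Legendre symbol is 1, so x^2 ≡ -3918 (mod 5387) has solution.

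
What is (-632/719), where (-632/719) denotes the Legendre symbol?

(-632/719)
  = -(632/719)    [719 ≡ 3 mod 4 ⇒ (-1/719) = -1]
  = -(79/719)    [719 ≡ 7 mod 8 ⇒ (2/719)^3 = +1]
  = (719/79)    [QR: both ≡ 3 mod 4, sign flips]
  = (8/79)    [719 ≡ 8 mod 79]
  = (1/79)    [79 ≡ 7 mod 8 ⇒ (2/79)^3 = +1]
  = 1    [(1/79) = 1]

1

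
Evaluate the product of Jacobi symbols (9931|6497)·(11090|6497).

By multiplicativity, (9931·11090|6497) = (9931|6497)·(11090|6497).
First factor (9931|6497):
Reduce the numerator: 9931 ≡ 3434 (mod 6497), so (9931|6497) = (3434|6497).
Factor out 2: 3434 = 2·1717. Since 6497 ≡ 1 (mod 8), (2|6497) = +1. Now have (1717|6497).
1717 ≡ 1 (mod 4), so quadratic reciprocity gives (1717|6497) = (6497|1717). Reduce: 6497 ≡ 1346 (mod 1717). Now have (1346|1717).
Factor out 2: 1346 = 2·673. Since 1717 ≡ 5 (mod 8), (2|1717) = -1. Now have -(673|1717).
673 ≡ 1 (mod 4), so quadratic reciprocity gives (673|1717) = (1717|673). Reduce: 1717 ≡ 371 (mod 673). Now have -(371|673).
673 ≡ 1 (mod 4), so quadratic reciprocity gives (371|673) = (673|371). Reduce: 673 ≡ 302 (mod 371). Now have -(302|371).
Factor out 2: 302 = 2·151. Since 371 ≡ 3 (mod 8), (2|371) = -1. Now have (151|371).
Both 151 ≡ 3 and 371 ≡ 3 (mod 4), so reciprocity gives (151|371) = -(371|151). Reduce: 371 ≡ 69 (mod 151). Now have -(69|151).
69 ≡ 1 (mod 4), so quadratic reciprocity gives (69|151) = (151|69). Reduce: 151 ≡ 13 (mod 69). Now have -(13|69).
13 ≡ 1 (mod 4), so quadratic reciprocity gives (13|69) = (69|13). Reduce: 69 ≡ 4 (mod 13). Now have -(4|13).
Factor out 2: 4 = 2^2. Since 13 ≡ 5 (mod 8), (2|13) = -1, and (2|13)^2 = +1. Now have -(1|13).
(1|13) = 1. Collecting the sign factors: -1.
Second factor (11090|6497):
Reduce the numerator: 11090 ≡ 4593 (mod 6497), so (11090|6497) = (4593|6497).
4593 ≡ 1 (mod 4), so quadratic reciprocity gives (4593|6497) = (6497|4593). Reduce: 6497 ≡ 1904 (mod 4593). Now have (1904|4593).
Factor out 2: 1904 = 2^4·119. Since 4593 ≡ 1 (mod 8), (2|4593) = +1, and (2|4593)^4 = +1. Now have (119|4593).
4593 ≡ 1 (mod 4), so quadratic reciprocity gives (119|4593) = (4593|119). Reduce: 4593 ≡ 71 (mod 119). Now have (71|119).
Both 71 ≡ 3 and 119 ≡ 3 (mod 4), so reciprocity gives (71|119) = -(119|71). Reduce: 119 ≡ 48 (mod 71). Now have -(48|71).
Factor out 2: 48 = 2^4·3. Since 71 ≡ 7 (mod 8), (2|71) = +1, and (2|71)^4 = +1. Now have -(3|71).
Both 3 ≡ 3 and 71 ≡ 3 (mod 4), so reciprocity gives (3|71) = -(71|3). Reduce: 71 ≡ 2 (mod 3). Now have (2|3).
Factor out 2: 2 = 2. Since 3 ≡ 3 (mod 8), (2|3) = -1. Now have -(1|3).
(1|3) = 1. Collecting the sign factors: -1.
Product: (-1)·(-1) = 1.

1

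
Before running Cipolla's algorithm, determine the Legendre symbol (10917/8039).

1

(10917/8039)
  = (2878/8039)    [10917 ≡ 2878 mod 8039]
  = (1439/8039)    [8039 ≡ 7 mod 8 ⇒ (2/8039) = +1]
  = -(8039/1439)    [QR: both ≡ 3 mod 4, sign flips]
  = -(844/1439)    [8039 ≡ 844 mod 1439]
  = -(211/1439)    [1439 ≡ 7 mod 8 ⇒ (2/1439)^2 = +1]
  = (1439/211)    [QR: both ≡ 3 mod 4, sign flips]
  = (173/211)    [1439 ≡ 173 mod 211]
  = (211/173)    [QR: 173 ≡ 1 mod 4, sign kept]
  = (38/173)    [211 ≡ 38 mod 173]
  = -(19/173)    [173 ≡ 5 mod 8 ⇒ (2/173) = -1]
  = -(173/19)    [QR: 173 ≡ 1 mod 4, sign kept]
  = -(2/19)    [173 ≡ 2 mod 19]
  = (1/19)    [19 ≡ 3 mod 8 ⇒ (2/19) = -1]
  = 1    [(1/19) = 1]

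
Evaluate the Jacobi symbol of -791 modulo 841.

Pull out -1: (-791/841) = (-1/841)·(791/841). Since 841 ≡ 1 (mod 4), (-1/841) = +1. Now have (791/841).
841 ≡ 1 (mod 4), so quadratic reciprocity gives (791/841) = (841/791). Reduce: 841 ≡ 50 (mod 791). Now have (50/791).
Factor out 2: 50 = 2·25. Since 791 ≡ 7 (mod 8), (2/791) = +1. Now have (25/791).
25 ≡ 1 (mod 4), so quadratic reciprocity gives (25/791) = (791/25). Reduce: 791 ≡ 16 (mod 25). Now have (16/25).
Factor out 2: 16 = 2^4. Since 25 ≡ 1 (mod 8), (2/25) = +1, and (2/25)^4 = +1. Now have (1/25).
(1/25) = 1. Collecting the sign factors: 1.

1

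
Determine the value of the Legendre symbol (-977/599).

(-977/599)
  = -(977/599)    [599 ≡ 3 mod 4 ⇒ (-1/599) = -1]
  = -(378/599)    [977 ≡ 378 mod 599]
  = -(189/599)    [599 ≡ 7 mod 8 ⇒ (2/599) = +1]
  = -(599/189)    [QR: 189 ≡ 1 mod 4, sign kept]
  = -(32/189)    [599 ≡ 32 mod 189]
  = (1/189)    [189 ≡ 5 mod 8 ⇒ (2/189)^5 = -1]
  = 1    [(1/189) = 1]

1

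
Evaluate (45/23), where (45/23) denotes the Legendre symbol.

(45/23)
  = (22/23)    [45 ≡ 22 mod 23]
  = (11/23)    [23 ≡ 7 mod 8 ⇒ (2/23) = +1]
  = -(23/11)    [QR: both ≡ 3 mod 4, sign flips]
  = -(1/11)    [23 ≡ 1 mod 11]
  = -1    [(1/11) = 1]

-1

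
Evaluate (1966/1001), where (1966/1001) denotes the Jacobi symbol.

1

(1966/1001)
  = (965/1001)    [1966 ≡ 965 mod 1001]
  = (1001/965)    [QR: 965 ≡ 1 mod 4, sign kept]
  = (36/965)    [1001 ≡ 36 mod 965]
  = (9/965)    [965 ≡ 5 mod 8 ⇒ (2/965)^2 = +1]
  = (965/9)    [QR: 9 ≡ 1 mod 4, sign kept]
  = (2/9)    [965 ≡ 2 mod 9]
  = (1/9)    [9 ≡ 1 mod 8 ⇒ (2/9) = +1]
  = 1    [(1/9) = 1]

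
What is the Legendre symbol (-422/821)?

-1

Reduce the numerator: -422 ≡ 399 (mod 821), so (-422/821) = (399/821).
821 ≡ 1 (mod 4), so quadratic reciprocity gives (399/821) = (821/399). Reduce: 821 ≡ 23 (mod 399). Now have (23/399).
Both 23 ≡ 3 and 399 ≡ 3 (mod 4), so reciprocity gives (23/399) = -(399/23). Reduce: 399 ≡ 8 (mod 23). Now have -(8/23).
Factor out 2: 8 = 2^3. Since 23 ≡ 7 (mod 8), (2/23) = +1, and (2/23)^3 = +1. Now have -(1/23).
(1/23) = 1. Collecting the sign factors: -1.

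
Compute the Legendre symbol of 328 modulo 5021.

Factor out 2: 328 = 2^3·41. Since 5021 ≡ 5 (mod 8), (2/5021) = -1, and (2/5021)^3 = -1. Now have -(41/5021).
41 ≡ 1 (mod 4), so quadratic reciprocity gives (41/5021) = (5021/41). Reduce: 5021 ≡ 19 (mod 41). Now have -(19/41).
41 ≡ 1 (mod 4), so quadratic reciprocity gives (19/41) = (41/19). Reduce: 41 ≡ 3 (mod 19). Now have -(3/19).
Both 3 ≡ 3 and 19 ≡ 3 (mod 4), so reciprocity gives (3/19) = -(19/3). Reduce: 19 ≡ 1 (mod 3). Now have (1/3).
(1/3) = 1. Collecting the sign factors: 1.

1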